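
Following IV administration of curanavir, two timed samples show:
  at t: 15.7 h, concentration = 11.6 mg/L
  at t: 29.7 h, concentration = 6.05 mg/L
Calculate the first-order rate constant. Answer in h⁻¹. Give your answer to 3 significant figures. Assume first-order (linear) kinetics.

k = ln(C₁/C₂) / (t₂ − t₁) = ln(11.6/6.05) / (29.7 − 15.7)
  = 0.6509 / 14.00 = 0.04649 h⁻¹

0.0465 h⁻¹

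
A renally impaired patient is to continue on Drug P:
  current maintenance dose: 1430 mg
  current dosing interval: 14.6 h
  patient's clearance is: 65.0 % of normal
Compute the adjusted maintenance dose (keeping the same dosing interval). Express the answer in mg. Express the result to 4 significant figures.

To keep the same average steady-state level, dosing rate must scale with clearance.
CL ratio = 65.0 / 100 = 0.6500
New dose (same interval) = 1430 × 0.6500 = 929.5 mg

929.5 mg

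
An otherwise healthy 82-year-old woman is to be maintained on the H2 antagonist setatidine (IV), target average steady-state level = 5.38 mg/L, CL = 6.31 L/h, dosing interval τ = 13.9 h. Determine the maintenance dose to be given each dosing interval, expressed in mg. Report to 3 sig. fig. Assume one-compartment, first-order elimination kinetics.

At steady state, Dose/τ = Css × CL.
Dose = Css × CL × τ = 5.38 × 6.310 × 13.9 = 471.9 mg

472 mg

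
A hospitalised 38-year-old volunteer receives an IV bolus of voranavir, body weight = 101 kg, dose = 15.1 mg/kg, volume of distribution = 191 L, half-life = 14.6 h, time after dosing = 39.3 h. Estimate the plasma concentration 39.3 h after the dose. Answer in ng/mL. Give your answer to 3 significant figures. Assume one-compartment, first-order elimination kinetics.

1240 ng/mL

Total dose = 15.1 × 101 = 1525 mg
C₀ = Dose / Vd = 1525 / 191 = 7.984 mg/L
k = ln2 / t½ = 0.693147 / 14.6 = 0.04748 h⁻¹
C = C₀ · e^(−k·t) = 7.984 × e^(−0.04748 × 39.3)
  = 7.984 × 0.1547 = 1.235 mg/L
Convert: 1.235 mg/L × 1000 = 1235 ng/mL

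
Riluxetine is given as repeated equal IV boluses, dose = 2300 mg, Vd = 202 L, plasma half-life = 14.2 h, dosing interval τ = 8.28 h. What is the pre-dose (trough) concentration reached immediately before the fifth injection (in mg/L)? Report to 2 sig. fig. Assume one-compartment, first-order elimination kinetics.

18 mg/L

C₀ per dose = Dose / Vd = 2300 / 202 = 11.39 mg/L
k = ln2 / t½ = 0.693147 / 14.2 = 0.04881 h⁻¹
Fraction remaining after one interval: r = e^(−kτ) = e^(−0.04881 × 8.28) = 0.6675
Before dose 5, 4 doses have been given (aged 1τ, 2τ, 3τ, 4τ).
C_trough = C₀ × (r + r² + … + r^4) = C₀ × r(1−r^4)/(1−r)
        = 11.39 × 0.6675 × (1 − 0.1985) / (1 − 0.6675) = 18.33 mg/L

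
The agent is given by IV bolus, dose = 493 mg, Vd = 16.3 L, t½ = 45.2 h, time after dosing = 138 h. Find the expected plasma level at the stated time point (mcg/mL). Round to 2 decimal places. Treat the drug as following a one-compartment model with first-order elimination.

C₀ = Dose / Vd = 493.0 / 16.3 = 30.25 mg/L
k = ln2 / t½ = 0.693147 / 45.2 = 0.01534 h⁻¹
C = C₀ · e^(−k·t) = 30.25 × e^(−0.01534 × 138)
  = 30.25 × 0.1204 = 3.642 mg/L
(3.642 mg/L = 3.642 mcg/mL)

3.64 mcg/mL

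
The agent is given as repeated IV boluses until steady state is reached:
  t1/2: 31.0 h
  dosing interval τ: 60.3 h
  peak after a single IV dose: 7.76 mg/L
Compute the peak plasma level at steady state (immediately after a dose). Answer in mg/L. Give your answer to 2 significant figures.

10 mg/L

k = ln2 / t½ = 0.693147 / 31.0 = 0.02236 h⁻¹
e^(−kτ) = e^(−0.02236 × 60.3) = 0.2597
Accumulation ratio R = 1 / (1 − e^(−kτ)) = 1 / (1 − 0.2597) = 1.351
Steady-state peak = C₀ × R = 7.76 × 1.351 = 10.48 mg/L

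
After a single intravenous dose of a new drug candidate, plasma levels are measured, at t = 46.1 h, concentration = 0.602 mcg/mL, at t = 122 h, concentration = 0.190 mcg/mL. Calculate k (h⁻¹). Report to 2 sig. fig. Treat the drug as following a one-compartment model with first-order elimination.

k = ln(C₁/C₂) / (t₂ − t₁) = ln(0.602/0.190) / (122 − 46.1)
  = 1.153 / 75.90 = 0.01519 h⁻¹

0.015 h⁻¹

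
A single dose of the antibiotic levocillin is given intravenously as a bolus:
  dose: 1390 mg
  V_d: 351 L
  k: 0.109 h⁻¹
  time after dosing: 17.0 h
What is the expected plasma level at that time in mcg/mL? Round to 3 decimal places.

0.621 mcg/mL

C₀ = Dose / Vd = 1390 / 351 = 3.960 mg/L
C = C₀ · e^(−k·t) = 3.960 × e^(−0.1090 × 17.0)
  = 3.960 × 0.1568 = 0.6209 mg/L
(0.6209 mg/L = 0.6209 mcg/mL)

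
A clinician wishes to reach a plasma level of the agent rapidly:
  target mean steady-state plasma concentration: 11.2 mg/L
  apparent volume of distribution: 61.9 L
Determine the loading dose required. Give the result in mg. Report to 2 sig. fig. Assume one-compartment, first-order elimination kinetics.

690 mg

LD = Css × Vd = 11.2 × 61.9 = 693.3 mg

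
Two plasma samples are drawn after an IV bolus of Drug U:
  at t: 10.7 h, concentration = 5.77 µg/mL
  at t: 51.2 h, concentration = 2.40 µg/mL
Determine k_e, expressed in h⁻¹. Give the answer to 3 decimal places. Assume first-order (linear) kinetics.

k = ln(C₁/C₂) / (t₂ − t₁) = ln(5.77/2.40) / (51.2 − 10.7)
  = 0.8772 / 40.50 = 0.02166 h⁻¹

0.022 h⁻¹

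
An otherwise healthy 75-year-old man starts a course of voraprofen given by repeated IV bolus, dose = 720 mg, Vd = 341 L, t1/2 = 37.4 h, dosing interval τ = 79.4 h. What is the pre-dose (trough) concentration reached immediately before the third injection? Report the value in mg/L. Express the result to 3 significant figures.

0.596 mg/L

C₀ per dose = Dose / Vd = 720 / 341 = 2.111 mg/L
k = ln2 / t½ = 0.693147 / 37.4 = 0.01853 h⁻¹
Fraction remaining after one interval: r = e^(−kτ) = e^(−0.01853 × 79.4) = 0.2296
Before dose 3, 2 doses have been given (aged 1τ, 2τ).
C_trough = C₀ × (r + r²) = 2.111 × (0.2296 + 0.05272) = 0.5960 mg/L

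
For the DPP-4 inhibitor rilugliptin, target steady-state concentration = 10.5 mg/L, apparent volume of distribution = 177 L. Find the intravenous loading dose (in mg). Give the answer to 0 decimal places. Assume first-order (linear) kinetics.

1859 mg

LD = Css × Vd = 10.5 × 177 = 1859 mg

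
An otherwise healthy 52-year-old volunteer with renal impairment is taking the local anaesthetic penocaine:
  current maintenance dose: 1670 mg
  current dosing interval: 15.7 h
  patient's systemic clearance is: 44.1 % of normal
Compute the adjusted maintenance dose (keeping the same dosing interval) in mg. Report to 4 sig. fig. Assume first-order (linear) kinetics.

736.5 mg

To keep the same average steady-state level, dosing rate must scale with clearance.
CL ratio = 44.1 / 100 = 0.4410
New dose (same interval) = 1670 × 0.4410 = 736.5 mg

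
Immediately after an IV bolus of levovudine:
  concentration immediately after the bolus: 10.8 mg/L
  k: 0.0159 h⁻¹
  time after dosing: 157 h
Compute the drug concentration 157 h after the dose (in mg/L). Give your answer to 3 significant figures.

C = C₀ · e^(−k·t) = 10.80 × e^(−0.01590 × 157)
  = 10.80 × 0.08239 = 0.8898 mg/L

0.890 mg/L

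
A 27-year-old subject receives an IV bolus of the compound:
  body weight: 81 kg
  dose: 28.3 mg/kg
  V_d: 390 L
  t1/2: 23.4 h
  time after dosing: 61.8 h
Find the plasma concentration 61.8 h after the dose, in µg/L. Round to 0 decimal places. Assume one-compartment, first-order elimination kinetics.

942 µg/L

Total dose = 28.3 × 81 = 2292 mg
C₀ = Dose / Vd = 2292 / 390 = 5.877 mg/L
k = ln2 / t½ = 0.693147 / 23.4 = 0.02962 h⁻¹
C = C₀ · e^(−k·t) = 5.877 × e^(−0.02962 × 61.8)
  = 5.877 × 0.1603 = 0.9421 mg/L
Convert: 0.9421 mg/L × 1000 = 942.1 µg/L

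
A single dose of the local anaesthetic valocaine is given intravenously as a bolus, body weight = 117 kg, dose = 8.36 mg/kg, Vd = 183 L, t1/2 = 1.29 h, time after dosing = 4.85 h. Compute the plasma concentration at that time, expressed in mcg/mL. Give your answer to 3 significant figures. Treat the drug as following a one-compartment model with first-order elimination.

Total dose = 8.36 × 117 = 978.1 mg
C₀ = Dose / Vd = 978.1 / 183 = 5.345 mg/L
k = ln2 / t½ = 0.693147 / 1.29 = 0.5373 h⁻¹
C = C₀ · e^(−k·t) = 5.345 × e^(−0.5373 × 4.85)
  = 5.345 × 0.07384 = 0.3947 mg/L
(0.3947 mg/L = 0.3947 mcg/mL)

0.395 mcg/mL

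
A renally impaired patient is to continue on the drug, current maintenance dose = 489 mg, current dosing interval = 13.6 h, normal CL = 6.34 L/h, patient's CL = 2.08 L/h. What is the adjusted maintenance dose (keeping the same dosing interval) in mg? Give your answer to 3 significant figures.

To keep the same average steady-state level, dosing rate must scale with clearance.
CL ratio = 2.08 / 6.34 = 0.3281
New dose (same interval) = 489 × 0.3281 = 160.4 mg

160 mg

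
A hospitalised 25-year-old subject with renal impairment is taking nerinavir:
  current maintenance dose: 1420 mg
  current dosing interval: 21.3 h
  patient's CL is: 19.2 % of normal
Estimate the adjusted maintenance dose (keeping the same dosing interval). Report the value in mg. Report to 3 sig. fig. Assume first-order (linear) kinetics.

273 mg

To keep the same average steady-state level, dosing rate must scale with clearance.
CL ratio = 19.2 / 100 = 0.1920
New dose (same interval) = 1420 × 0.1920 = 272.6 mg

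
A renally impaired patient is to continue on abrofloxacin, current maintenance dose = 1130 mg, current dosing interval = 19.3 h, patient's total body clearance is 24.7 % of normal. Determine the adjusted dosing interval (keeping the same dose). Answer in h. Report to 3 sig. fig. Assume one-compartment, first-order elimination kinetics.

78.1 h

To keep the same average steady-state level, dosing rate must scale with clearance.
CL ratio = 24.7 / 100 = 0.2470
New interval (same dose) = 19.3 / 0.2470 = 78.14 h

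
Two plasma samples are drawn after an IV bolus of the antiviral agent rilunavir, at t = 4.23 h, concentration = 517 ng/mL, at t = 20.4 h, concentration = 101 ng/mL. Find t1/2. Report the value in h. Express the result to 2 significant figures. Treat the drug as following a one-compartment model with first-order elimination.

6.9 h

k = ln(C₁/C₂) / (t₂ − t₁) = ln(517/101) / (20.4 − 4.23)
  = 1.633 / 16.17 = 0.1010 h⁻¹
t½ = ln2 / k = 0.693147 / 0.1010 = 6.863 h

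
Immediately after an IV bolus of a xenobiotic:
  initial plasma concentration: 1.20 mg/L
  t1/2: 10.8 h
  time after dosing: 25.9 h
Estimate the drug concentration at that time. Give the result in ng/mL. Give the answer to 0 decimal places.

k = ln2 / t½ = 0.693147 / 10.8 = 0.06418 h⁻¹
C = C₀ · e^(−k·t) = 1.200 × e^(−0.06418 × 25.9)
  = 1.200 × 0.1897 = 0.2276 mg/L
Convert: 0.2276 mg/L × 1000 = 227.6 ng/mL

228 ng/mL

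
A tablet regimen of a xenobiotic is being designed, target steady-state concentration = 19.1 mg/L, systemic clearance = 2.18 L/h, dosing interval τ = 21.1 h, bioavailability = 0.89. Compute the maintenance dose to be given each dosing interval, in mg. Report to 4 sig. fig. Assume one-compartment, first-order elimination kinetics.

987.1 mg

At steady state, F × (Dose/τ) = Css × CL.
Dose = Css × CL × τ / F = 19.1 × 2.180 × 21.1 / 0.89 = 987.1 mg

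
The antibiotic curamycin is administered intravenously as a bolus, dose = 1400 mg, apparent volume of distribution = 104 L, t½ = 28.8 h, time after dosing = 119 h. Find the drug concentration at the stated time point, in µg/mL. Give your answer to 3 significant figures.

0.768 µg/mL

C₀ = Dose / Vd = 1400 / 104 = 13.46 mg/L
k = ln2 / t½ = 0.693147 / 28.8 = 0.02407 h⁻¹
C = C₀ · e^(−k·t) = 13.46 × e^(−0.02407 × 119)
  = 13.46 × 0.05702 = 0.7675 mg/L
(0.7675 mg/L = 0.7675 µg/mL)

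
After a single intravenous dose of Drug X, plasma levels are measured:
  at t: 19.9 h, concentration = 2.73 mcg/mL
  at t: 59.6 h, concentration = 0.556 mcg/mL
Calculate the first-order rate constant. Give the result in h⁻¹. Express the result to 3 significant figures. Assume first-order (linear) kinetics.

0.0401 h⁻¹

k = ln(C₁/C₂) / (t₂ − t₁) = ln(2.73/0.556) / (59.6 − 19.9)
  = 1.591 / 39.70 = 0.04008 h⁻¹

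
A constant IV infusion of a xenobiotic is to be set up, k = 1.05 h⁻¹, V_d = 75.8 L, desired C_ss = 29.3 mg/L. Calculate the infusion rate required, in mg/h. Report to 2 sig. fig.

CL = k × Vd = 1.050 × 75.8 = 79.59 L/h
At steady state, infusion rate R₀ = Css × CL = 29.3 × 79.59 = 2332 mg/h

2300 mg/h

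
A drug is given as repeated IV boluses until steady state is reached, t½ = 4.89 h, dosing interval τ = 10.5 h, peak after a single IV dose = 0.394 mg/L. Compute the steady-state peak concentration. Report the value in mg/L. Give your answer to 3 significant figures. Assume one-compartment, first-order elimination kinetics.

k = ln2 / t½ = 0.693147 / 4.89 = 0.1417 h⁻¹
e^(−kτ) = e^(−0.1417 × 10.5) = 0.2259
Accumulation ratio R = 1 / (1 − e^(−kτ)) = 1 / (1 − 0.2259) = 1.292
Steady-state peak = C₀ × R = 0.394 × 1.292 = 0.5090 mg/L

0.509 mg/L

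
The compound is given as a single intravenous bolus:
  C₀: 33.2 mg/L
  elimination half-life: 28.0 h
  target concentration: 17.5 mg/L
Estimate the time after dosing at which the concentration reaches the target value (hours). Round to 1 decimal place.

25.9 h

k = ln2 / t½ = 0.693147 / 28.0 = 0.02476 h⁻¹
t = ln(C₀ / C) / k = ln(33.20 / 17.5) / 0.02476
  = ln(1.897) / 0.02476 = 0.6403 / 0.02476 = 25.86 h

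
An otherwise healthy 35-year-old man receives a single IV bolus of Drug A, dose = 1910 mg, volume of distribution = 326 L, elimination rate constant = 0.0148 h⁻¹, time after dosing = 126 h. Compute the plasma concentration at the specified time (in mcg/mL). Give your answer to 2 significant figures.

0.91 mcg/mL

C₀ = Dose / Vd = 1910 / 326 = 5.859 mg/L
C = C₀ · e^(−k·t) = 5.859 × e^(−0.01480 × 126)
  = 5.859 × 0.1549 = 0.9076 mg/L
(0.9076 mg/L = 0.9076 mcg/mL)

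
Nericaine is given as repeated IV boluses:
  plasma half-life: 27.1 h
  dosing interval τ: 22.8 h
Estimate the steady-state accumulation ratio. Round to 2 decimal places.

2.26

k = ln2 / t½ = 0.693147 / 27.1 = 0.02558 h⁻¹
e^(−kτ) = e^(−0.02558 × 22.8) = 0.5581
Accumulation ratio R = 1 / (1 − e^(−kτ)) = 1 / (1 − 0.5581) = 2.263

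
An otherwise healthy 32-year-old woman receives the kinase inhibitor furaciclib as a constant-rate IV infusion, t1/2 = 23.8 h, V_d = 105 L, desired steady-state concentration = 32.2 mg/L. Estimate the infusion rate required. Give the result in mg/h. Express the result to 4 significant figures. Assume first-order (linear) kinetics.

k = ln2 / t½ = 0.693147 / 23.8 = 0.02912 h⁻¹
CL = k × Vd = 0.02912 × 105 = 3.058 L/h
At steady state, infusion rate R₀ = Css × CL = 32.2 × 3.058 = 98.47 mg/h

98.47 mg/h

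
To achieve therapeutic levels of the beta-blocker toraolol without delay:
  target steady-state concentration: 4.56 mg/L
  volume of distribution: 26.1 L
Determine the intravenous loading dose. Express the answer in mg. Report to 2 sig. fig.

LD = Css × Vd = 4.56 × 26.1 = 119.0 mg

120 mg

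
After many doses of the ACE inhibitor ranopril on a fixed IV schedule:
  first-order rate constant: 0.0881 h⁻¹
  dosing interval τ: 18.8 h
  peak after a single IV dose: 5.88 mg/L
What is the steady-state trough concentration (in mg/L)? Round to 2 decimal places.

e^(−kτ) = e^(−0.08810 × 18.8) = 0.1908
Accumulation ratio R = 1 / (1 − e^(−kτ)) = 1 / (1 − 0.1908) = 1.236
Steady-state trough = C₀ × R × e^(−kτ) = 5.88 × 1.236 × 0.1908 = 1.387 mg/L

1.39 mg/L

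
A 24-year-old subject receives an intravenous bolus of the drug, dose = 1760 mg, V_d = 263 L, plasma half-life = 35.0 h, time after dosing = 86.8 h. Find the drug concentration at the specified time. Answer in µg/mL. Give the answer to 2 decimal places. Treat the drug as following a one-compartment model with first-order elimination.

C₀ = Dose / Vd = 1760 / 263 = 6.692 mg/L
k = ln2 / t½ = 0.693147 / 35.0 = 0.01980 h⁻¹
C = C₀ · e^(−k·t) = 6.692 × e^(−0.01980 × 86.8)
  = 6.692 × 0.1793 = 1.200 mg/L
(1.200 mg/L = 1.200 µg/mL)

1.20 µg/mL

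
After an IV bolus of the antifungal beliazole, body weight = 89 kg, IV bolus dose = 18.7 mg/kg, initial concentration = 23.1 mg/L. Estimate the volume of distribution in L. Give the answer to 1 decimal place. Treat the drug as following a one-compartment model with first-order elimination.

Dose = 18.7 × 89 = 1664 mg
Vd = Dose / C₀ = 1664 / 23.1 = 72.03 L

72.0 L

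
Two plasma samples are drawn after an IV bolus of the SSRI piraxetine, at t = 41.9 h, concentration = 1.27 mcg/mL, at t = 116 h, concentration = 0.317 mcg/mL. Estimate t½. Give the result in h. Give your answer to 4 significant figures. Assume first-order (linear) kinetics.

k = ln(C₁/C₂) / (t₂ − t₁) = ln(1.27/0.317) / (116 − 41.9)
  = 1.388 / 74.10 = 0.01873 h⁻¹
t½ = ln2 / k = 0.693147 / 0.01873 = 37.01 h

37.01 h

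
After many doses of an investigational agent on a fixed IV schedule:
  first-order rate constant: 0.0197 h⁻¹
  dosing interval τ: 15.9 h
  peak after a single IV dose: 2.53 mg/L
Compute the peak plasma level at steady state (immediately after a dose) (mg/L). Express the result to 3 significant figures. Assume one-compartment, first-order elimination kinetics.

e^(−kτ) = e^(−0.01970 × 15.9) = 0.7311
Accumulation ratio R = 1 / (1 − e^(−kτ)) = 1 / (1 − 0.7311) = 3.719
Steady-state peak = C₀ × R = 2.53 × 3.719 = 9.409 mg/L

9.41 mg/L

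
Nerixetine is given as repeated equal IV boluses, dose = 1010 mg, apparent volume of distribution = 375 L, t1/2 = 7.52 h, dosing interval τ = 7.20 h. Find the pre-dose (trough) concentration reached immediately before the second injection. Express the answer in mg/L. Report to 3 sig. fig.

C₀ per dose = Dose / Vd = 1010 / 375 = 2.693 mg/L
k = ln2 / t½ = 0.693147 / 7.52 = 0.09217 h⁻¹
Fraction remaining after one interval: r = e^(−kτ) = e^(−0.09217 × 7.20) = 0.5150
Before dose 2, 1 dose has been given (aged 1τ).
C_trough = C₀ × r = 2.693 × 0.5150 = 1.387 mg/L

1.39 mg/L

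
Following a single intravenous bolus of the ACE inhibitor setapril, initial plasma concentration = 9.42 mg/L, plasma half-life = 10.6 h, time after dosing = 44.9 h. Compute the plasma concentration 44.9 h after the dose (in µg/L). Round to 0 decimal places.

500 µg/L

k = ln2 / t½ = 0.693147 / 10.6 = 0.06539 h⁻¹
C = C₀ · e^(−k·t) = 9.420 × e^(−0.06539 × 44.9)
  = 9.420 × 0.05308 = 0.5000 mg/L
Convert: 0.5000 mg/L × 1000 = 500.0 µg/L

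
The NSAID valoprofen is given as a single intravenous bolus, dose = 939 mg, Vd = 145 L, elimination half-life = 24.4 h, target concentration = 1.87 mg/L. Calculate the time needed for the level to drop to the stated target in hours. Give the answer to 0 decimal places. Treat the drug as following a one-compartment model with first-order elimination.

44 h

C₀ = Dose / Vd = 939.0 / 145 = 6.476 mg/L
k = ln2 / t½ = 0.693147 / 24.4 = 0.02841 h⁻¹
t = ln(C₀ / C) / k = ln(6.476 / 1.87) / 0.02841
  = ln(3.463) / 0.02841 = 1.242 / 0.02841 = 43.72 h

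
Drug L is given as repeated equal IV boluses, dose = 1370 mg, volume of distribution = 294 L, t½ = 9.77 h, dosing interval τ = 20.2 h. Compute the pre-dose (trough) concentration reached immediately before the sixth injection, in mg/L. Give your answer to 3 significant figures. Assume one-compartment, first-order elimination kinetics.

C₀ per dose = Dose / Vd = 1370 / 294 = 4.660 mg/L
k = ln2 / t½ = 0.693147 / 9.77 = 0.07095 h⁻¹
Fraction remaining after one interval: r = e^(−kτ) = e^(−0.07095 × 20.2) = 0.2385
Before dose 6, 5 doses have been given (aged 1τ, 2τ, 3τ, 4τ, 5τ).
C_trough = C₀ × (r + r² + … + r^5) = C₀ × r(1−r^5)/(1−r)
        = 4.660 × 0.2385 × (1 − 0.0007717) / (1 − 0.2385) = 1.458 mg/L

1.46 mg/L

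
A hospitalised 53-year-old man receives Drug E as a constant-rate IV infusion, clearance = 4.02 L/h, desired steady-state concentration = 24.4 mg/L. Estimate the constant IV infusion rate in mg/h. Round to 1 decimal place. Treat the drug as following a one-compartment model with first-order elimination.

At steady state, infusion rate R₀ = Css × CL = 24.4 × 4.020 = 98.09 mg/h

98.1 mg/h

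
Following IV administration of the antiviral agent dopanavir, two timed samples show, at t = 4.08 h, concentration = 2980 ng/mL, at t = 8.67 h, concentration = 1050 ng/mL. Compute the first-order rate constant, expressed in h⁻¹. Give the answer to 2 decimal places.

0.23 h⁻¹

k = ln(C₁/C₂) / (t₂ − t₁) = ln(2980/1050) / (8.67 − 4.08)
  = 1.043 / 4.590 = 0.2272 h⁻¹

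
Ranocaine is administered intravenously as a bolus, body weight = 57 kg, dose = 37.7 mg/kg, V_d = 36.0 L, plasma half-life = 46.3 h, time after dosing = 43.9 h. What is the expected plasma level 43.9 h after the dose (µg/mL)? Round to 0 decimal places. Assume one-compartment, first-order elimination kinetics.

31 µg/mL

Total dose = 37.7 × 57 = 2149 mg
C₀ = Dose / Vd = 2149 / 36.0 = 59.69 mg/L
k = ln2 / t½ = 0.693147 / 46.3 = 0.01497 h⁻¹
C = C₀ · e^(−k·t) = 59.69 × e^(−0.01497 × 43.9)
  = 59.69 × 0.5183 = 30.94 mg/L
(30.94 mg/L = 30.94 µg/mL)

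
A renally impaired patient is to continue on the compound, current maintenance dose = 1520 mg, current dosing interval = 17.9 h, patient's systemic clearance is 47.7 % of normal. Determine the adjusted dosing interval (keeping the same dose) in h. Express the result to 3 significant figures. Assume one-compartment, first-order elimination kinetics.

To keep the same average steady-state level, dosing rate must scale with clearance.
CL ratio = 47.7 / 100 = 0.4770
New interval (same dose) = 17.9 / 0.4770 = 37.53 h

37.5 h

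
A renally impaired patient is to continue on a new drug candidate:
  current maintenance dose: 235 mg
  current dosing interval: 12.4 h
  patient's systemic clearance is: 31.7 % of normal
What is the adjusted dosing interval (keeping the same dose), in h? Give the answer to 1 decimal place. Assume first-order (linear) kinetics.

39.1 h

To keep the same average steady-state level, dosing rate must scale with clearance.
CL ratio = 31.7 / 100 = 0.3170
New interval (same dose) = 12.4 / 0.3170 = 39.12 h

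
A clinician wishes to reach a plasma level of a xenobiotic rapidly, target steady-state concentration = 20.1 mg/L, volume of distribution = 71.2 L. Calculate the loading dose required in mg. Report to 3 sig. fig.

1430 mg

LD = Css × Vd = 20.1 × 71.2 = 1431 mg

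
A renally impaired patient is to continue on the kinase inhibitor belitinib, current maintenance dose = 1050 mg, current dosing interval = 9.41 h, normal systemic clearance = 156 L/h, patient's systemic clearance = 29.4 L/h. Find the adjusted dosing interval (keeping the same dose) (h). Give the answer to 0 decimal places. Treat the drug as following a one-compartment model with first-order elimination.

50 h

To keep the same average steady-state level, dosing rate must scale with clearance.
CL ratio = 29.4 / 156 = 0.1885
New interval (same dose) = 9.41 / 0.1885 = 49.92 h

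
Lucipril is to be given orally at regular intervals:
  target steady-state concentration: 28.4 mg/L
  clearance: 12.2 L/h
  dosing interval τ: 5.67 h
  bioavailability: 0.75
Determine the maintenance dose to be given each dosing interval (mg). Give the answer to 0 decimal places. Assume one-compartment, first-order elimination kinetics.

At steady state, F × (Dose/τ) = Css × CL.
Dose = Css × CL × τ / F = 28.4 × 12.20 × 5.67 / 0.75 = 2619 mg

2619 mg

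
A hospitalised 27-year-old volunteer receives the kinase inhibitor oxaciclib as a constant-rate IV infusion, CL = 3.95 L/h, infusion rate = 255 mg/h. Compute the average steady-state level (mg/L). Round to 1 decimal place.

64.6 mg/L

At steady state Css = R₀ / CL = 255 / 3.950 = 64.56 mg/L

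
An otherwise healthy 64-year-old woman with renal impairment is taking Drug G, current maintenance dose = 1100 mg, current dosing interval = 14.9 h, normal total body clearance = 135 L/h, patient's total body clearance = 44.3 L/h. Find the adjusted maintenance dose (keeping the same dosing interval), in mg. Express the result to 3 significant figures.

To keep the same average steady-state level, dosing rate must scale with clearance.
CL ratio = 44.3 / 135 = 0.3281
New dose (same interval) = 1100 × 0.3281 = 360.9 mg

361 mg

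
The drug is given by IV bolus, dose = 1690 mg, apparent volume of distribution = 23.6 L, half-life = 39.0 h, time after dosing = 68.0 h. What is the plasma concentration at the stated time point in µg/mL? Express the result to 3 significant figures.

21.4 µg/mL

C₀ = Dose / Vd = 1690 / 23.6 = 71.61 mg/L
k = ln2 / t½ = 0.693147 / 39.0 = 0.01777 h⁻¹
C = C₀ · e^(−k·t) = 71.61 × e^(−0.01777 × 68.0)
  = 71.61 × 0.2987 = 21.39 mg/L
(21.39 mg/L = 21.39 µg/mL)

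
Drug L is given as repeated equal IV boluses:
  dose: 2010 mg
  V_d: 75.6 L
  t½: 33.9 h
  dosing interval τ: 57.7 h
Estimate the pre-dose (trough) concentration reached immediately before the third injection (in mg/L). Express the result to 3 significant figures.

10.7 mg/L

C₀ per dose = Dose / Vd = 2010 / 75.6 = 26.59 mg/L
k = ln2 / t½ = 0.693147 / 33.9 = 0.02045 h⁻¹
Fraction remaining after one interval: r = e^(−kτ) = e^(−0.02045 × 57.7) = 0.3073
Before dose 3, 2 doses have been given (aged 1τ, 2τ).
C_trough = C₀ × (r + r²) = 26.59 × (0.3073 + 0.09443) = 10.68 mg/L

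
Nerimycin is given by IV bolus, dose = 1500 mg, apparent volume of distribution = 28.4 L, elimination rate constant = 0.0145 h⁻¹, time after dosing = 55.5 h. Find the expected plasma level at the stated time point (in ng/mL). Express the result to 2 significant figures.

C₀ = Dose / Vd = 1500 / 28.4 = 52.82 mg/L
C = C₀ · e^(−k·t) = 52.82 × e^(−0.01450 × 55.5)
  = 52.82 × 0.4472 = 23.62 mg/L
Convert: 23.62 mg/L × 1000 = 23620 ng/mL

24000 ng/mL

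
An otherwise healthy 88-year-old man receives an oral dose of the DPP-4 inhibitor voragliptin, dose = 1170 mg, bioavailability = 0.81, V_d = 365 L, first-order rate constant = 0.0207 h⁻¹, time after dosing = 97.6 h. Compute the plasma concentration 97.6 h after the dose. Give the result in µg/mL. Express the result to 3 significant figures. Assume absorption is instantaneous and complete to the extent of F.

0.344 µg/mL

Amount reaching circulation = F × Dose = 0.81 × 1170 = 947.7 mg
C₀ = F·Dose / Vd = 947.7 / 365 = 2.596 mg/L
C = C₀ · e^(−k·t) = 2.596 × e^(−0.02070 × 97.6)
  = 2.596 × 0.1326 = 0.3442 mg/L
(0.3442 mg/L = 0.3442 µg/mL)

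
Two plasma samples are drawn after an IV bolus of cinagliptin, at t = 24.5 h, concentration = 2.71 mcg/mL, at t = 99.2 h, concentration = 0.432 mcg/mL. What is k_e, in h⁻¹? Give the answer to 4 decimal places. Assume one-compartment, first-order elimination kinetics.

0.0246 h⁻¹

k = ln(C₁/C₂) / (t₂ − t₁) = ln(2.71/0.432) / (99.2 − 24.5)
  = 1.836 / 74.70 = 0.02458 h⁻¹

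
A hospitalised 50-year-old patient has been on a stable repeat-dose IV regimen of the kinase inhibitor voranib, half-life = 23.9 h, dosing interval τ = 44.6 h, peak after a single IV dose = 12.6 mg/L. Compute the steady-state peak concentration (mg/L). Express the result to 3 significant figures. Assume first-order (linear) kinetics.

k = ln2 / t½ = 0.693147 / 23.9 = 0.02900 h⁻¹
e^(−kτ) = e^(−0.02900 × 44.6) = 0.2743
Accumulation ratio R = 1 / (1 − e^(−kτ)) = 1 / (1 − 0.2743) = 1.378
Steady-state peak = C₀ × R = 12.6 × 1.378 = 17.36 mg/L

17.4 mg/L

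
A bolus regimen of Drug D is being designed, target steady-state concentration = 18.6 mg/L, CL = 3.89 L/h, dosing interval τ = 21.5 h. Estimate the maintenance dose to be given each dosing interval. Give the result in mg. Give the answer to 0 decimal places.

At steady state, Dose/τ = Css × CL.
Dose = Css × CL × τ = 18.6 × 3.890 × 21.5 = 1556 mg

1556 mg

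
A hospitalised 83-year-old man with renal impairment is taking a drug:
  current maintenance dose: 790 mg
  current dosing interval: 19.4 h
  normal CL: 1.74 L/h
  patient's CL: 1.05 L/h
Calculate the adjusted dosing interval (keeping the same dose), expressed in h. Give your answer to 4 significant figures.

32.15 h

To keep the same average steady-state level, dosing rate must scale with clearance.
CL ratio = 1.05 / 1.74 = 0.6034
New interval (same dose) = 19.4 / 0.6034 = 32.15 h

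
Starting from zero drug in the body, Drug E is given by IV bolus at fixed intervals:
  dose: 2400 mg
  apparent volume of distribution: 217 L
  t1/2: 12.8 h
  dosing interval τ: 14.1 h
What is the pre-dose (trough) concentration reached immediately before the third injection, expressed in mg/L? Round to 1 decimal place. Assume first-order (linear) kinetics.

7.6 mg/L

C₀ per dose = Dose / Vd = 2400 / 217 = 11.06 mg/L
k = ln2 / t½ = 0.693147 / 12.8 = 0.05415 h⁻¹
Fraction remaining after one interval: r = e^(−kτ) = e^(−0.05415 × 14.1) = 0.4660
Before dose 3, 2 doses have been given (aged 1τ, 2τ).
C_trough = C₀ × (r + r²) = 11.06 × (0.4660 + 0.2172) = 7.556 mg/L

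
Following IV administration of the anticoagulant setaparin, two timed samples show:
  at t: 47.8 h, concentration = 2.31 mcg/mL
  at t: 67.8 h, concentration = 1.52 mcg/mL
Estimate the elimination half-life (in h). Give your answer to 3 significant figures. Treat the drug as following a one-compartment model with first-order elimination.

k = ln(C₁/C₂) / (t₂ − t₁) = ln(2.31/1.52) / (67.8 − 47.8)
  = 0.4185 / 20.00 = 0.02093 h⁻¹
t½ = ln2 / k = 0.693147 / 0.02093 = 33.12 h

33.1 h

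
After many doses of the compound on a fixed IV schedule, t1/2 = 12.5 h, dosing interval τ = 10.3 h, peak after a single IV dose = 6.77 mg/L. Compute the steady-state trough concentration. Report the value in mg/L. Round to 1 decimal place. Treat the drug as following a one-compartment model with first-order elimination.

8.8 mg/L

k = ln2 / t½ = 0.693147 / 12.5 = 0.05545 h⁻¹
e^(−kτ) = e^(−0.05545 × 10.3) = 0.5649
Accumulation ratio R = 1 / (1 − e^(−kτ)) = 1 / (1 − 0.5649) = 2.298
Steady-state trough = C₀ × R × e^(−kτ) = 6.77 × 2.298 × 0.5649 = 8.788 mg/L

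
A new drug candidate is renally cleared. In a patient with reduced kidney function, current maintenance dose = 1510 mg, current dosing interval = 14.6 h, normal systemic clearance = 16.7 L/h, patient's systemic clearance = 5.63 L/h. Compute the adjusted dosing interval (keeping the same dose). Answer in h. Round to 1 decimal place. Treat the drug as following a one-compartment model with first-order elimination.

To keep the same average steady-state level, dosing rate must scale with clearance.
CL ratio = 5.63 / 16.7 = 0.3371
New interval (same dose) = 14.6 / 0.3371 = 43.31 h

43.3 h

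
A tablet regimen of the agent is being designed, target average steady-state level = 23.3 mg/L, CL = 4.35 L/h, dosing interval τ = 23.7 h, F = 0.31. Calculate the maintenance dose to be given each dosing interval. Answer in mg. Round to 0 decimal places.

At steady state, F × (Dose/τ) = Css × CL.
Dose = Css × CL × τ / F = 23.3 × 4.350 × 23.7 / 0.31 = 7749 mg

7749 mg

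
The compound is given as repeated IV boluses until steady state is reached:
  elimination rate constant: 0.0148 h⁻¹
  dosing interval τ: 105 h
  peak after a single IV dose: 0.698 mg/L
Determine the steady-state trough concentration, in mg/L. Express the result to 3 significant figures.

0.187 mg/L

e^(−kτ) = e^(−0.01480 × 105) = 0.2114
Accumulation ratio R = 1 / (1 − e^(−kτ)) = 1 / (1 − 0.2114) = 1.268
Steady-state trough = C₀ × R × e^(−kτ) = 0.698 × 1.268 × 0.2114 = 0.1871 mg/L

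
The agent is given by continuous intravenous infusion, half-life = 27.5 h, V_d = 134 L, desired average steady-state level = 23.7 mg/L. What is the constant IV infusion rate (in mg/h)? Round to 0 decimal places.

k = ln2 / t½ = 0.693147 / 27.5 = 0.02521 h⁻¹
CL = k × Vd = 0.02521 × 134 = 3.378 L/h
At steady state, infusion rate R₀ = Css × CL = 23.7 × 3.378 = 80.06 mg/h

80 mg/h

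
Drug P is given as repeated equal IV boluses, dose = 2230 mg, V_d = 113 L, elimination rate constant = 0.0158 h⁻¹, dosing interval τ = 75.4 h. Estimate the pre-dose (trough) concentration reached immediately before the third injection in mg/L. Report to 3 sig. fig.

C₀ per dose = Dose / Vd = 2230 / 113 = 19.73 mg/L
Fraction remaining after one interval: r = e^(−kτ) = e^(−0.01580 × 75.4) = 0.3038
Before dose 3, 2 doses have been given (aged 1τ, 2τ).
C_trough = C₀ × (r + r²) = 19.73 × (0.3038 + 0.09229) = 7.815 mg/L

7.82 mg/L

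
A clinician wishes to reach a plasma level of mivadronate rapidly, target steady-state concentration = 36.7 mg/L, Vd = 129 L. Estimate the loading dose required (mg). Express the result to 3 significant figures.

LD = Css × Vd = 36.7 × 129 = 4734 mg

4730 mg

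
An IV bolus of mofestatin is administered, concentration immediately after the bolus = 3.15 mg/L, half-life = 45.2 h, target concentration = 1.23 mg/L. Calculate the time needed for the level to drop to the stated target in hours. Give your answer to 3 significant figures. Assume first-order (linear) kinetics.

k = ln2 / t½ = 0.693147 / 45.2 = 0.01534 h⁻¹
t = ln(C₀ / C) / k = ln(3.150 / 1.23) / 0.01534
  = ln(2.561) / 0.01534 = 0.9404 / 0.01534 = 61.30 h

61.3 h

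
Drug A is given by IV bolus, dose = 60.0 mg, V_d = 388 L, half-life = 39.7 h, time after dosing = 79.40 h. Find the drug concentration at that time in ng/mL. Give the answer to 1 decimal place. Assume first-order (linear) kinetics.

38.7 ng/mL

C₀ = Dose / Vd = 60.00 / 388 = 0.1546 mg/L
k = ln2 / t½ = 0.693147 / 39.7 = 0.01746 h⁻¹
t / t½ = 79.40 / 39.7 = 2 half-lives
C = C₀ × (1/2)^2 = 0.1546 × 0.2500 = 0.03865 mg/L
Convert: 0.03865 mg/L × 1000 = 38.65 ng/mL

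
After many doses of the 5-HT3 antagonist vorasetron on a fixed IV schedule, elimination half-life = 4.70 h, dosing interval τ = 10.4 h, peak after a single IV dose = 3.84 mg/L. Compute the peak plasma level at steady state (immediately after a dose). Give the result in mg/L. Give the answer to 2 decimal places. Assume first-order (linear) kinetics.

k = ln2 / t½ = 0.693147 / 4.70 = 0.1475 h⁻¹
e^(−kτ) = e^(−0.1475 × 10.4) = 0.2157
Accumulation ratio R = 1 / (1 − e^(−kτ)) = 1 / (1 − 0.2157) = 1.275
Steady-state peak = C₀ × R = 3.84 × 1.275 = 4.896 mg/L

4.90 mg/L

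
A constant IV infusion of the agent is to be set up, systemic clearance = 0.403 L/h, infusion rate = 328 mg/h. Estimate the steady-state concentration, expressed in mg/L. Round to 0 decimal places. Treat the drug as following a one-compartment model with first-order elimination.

814 mg/L

At steady state Css = R₀ / CL = 328 / 0.4030 = 813.9 mg/L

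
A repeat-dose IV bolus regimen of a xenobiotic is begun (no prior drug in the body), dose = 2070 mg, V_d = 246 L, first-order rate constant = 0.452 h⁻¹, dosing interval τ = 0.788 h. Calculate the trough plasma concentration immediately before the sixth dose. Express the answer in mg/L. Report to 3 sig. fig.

C₀ per dose = Dose / Vd = 2070 / 246 = 8.415 mg/L
Fraction remaining after one interval: r = e^(−kτ) = e^(−0.4520 × 0.788) = 0.7003
Before dose 6, 5 doses have been given (aged 1τ, 2τ, 3τ, 4τ, 5τ).
C_trough = C₀ × (r + r² + … + r^5) = C₀ × r(1−r^5)/(1−r)
        = 8.415 × 0.7003 × (1 − 0.1684) / (1 − 0.7003) = 16.35 mg/L

16.4 mg/L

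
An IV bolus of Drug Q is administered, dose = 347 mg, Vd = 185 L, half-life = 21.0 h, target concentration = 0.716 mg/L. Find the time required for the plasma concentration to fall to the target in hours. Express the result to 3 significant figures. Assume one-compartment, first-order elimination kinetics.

29.2 h

C₀ = Dose / Vd = 347.0 / 185 = 1.876 mg/L
k = ln2 / t½ = 0.693147 / 21.0 = 0.03301 h⁻¹
t = ln(C₀ / C) / k = ln(1.876 / 0.716) / 0.03301
  = ln(2.620) / 0.03301 = 0.9632 / 0.03301 = 29.18 h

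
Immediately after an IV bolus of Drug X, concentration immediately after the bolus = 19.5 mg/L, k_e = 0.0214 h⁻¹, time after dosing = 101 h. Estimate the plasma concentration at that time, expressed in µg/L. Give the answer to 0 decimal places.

2246 µg/L

C = C₀ · e^(−k·t) = 19.50 × e^(−0.02140 × 101)
  = 19.50 × 0.1152 = 2.246 mg/L
Convert: 2.246 mg/L × 1000 = 2246 µg/L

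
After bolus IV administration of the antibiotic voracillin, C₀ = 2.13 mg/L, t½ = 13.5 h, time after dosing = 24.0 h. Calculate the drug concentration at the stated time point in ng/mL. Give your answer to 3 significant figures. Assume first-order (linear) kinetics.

k = ln2 / t½ = 0.693147 / 13.5 = 0.05134 h⁻¹
C = C₀ · e^(−k·t) = 2.130 × e^(−0.05134 × 24.0)
  = 2.130 × 0.2917 = 0.6213 mg/L
Convert: 0.6213 mg/L × 1000 = 621.3 ng/mL

621 ng/mL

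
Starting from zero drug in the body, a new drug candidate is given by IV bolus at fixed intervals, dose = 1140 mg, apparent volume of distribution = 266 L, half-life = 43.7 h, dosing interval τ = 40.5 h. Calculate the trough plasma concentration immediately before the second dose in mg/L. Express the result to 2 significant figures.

C₀ per dose = Dose / Vd = 1140 / 266 = 4.286 mg/L
k = ln2 / t½ = 0.693147 / 43.7 = 0.01586 h⁻¹
Fraction remaining after one interval: r = e^(−kτ) = e^(−0.01586 × 40.5) = 0.5261
Before dose 2, 1 dose has been given (aged 1τ).
C_trough = C₀ × r = 4.286 × 0.5261 = 2.255 mg/L

2.3 mg/L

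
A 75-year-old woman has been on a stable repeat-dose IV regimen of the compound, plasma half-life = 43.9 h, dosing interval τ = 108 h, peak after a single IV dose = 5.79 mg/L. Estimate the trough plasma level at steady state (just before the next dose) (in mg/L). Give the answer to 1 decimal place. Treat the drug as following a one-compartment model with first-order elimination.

1.3 mg/L

k = ln2 / t½ = 0.693147 / 43.9 = 0.01579 h⁻¹
e^(−kτ) = e^(−0.01579 × 108) = 0.1817
Accumulation ratio R = 1 / (1 − e^(−kτ)) = 1 / (1 − 0.1817) = 1.222
Steady-state trough = C₀ × R × e^(−kτ) = 5.79 × 1.222 × 0.1817 = 1.286 mg/L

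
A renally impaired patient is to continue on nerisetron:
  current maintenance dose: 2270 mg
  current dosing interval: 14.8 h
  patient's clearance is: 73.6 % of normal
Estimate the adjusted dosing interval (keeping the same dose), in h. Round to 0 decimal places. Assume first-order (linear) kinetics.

20 h

To keep the same average steady-state level, dosing rate must scale with clearance.
CL ratio = 73.6 / 100 = 0.7360
New interval (same dose) = 14.8 / 0.7360 = 20.11 h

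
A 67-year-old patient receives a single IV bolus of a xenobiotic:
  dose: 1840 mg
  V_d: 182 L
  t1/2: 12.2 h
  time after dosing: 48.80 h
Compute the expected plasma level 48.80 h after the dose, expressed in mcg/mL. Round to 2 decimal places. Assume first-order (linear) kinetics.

C₀ = Dose / Vd = 1840 / 182 = 10.11 mg/L
k = ln2 / t½ = 0.693147 / 12.2 = 0.05682 h⁻¹
t / t½ = 48.80 / 12.2 = 4 half-lives
C = C₀ × (1/2)^4 = 10.11 × 0.06250 = 0.6319 mg/L
(0.6319 mg/L = 0.6319 mcg/mL)

0.63 mcg/mL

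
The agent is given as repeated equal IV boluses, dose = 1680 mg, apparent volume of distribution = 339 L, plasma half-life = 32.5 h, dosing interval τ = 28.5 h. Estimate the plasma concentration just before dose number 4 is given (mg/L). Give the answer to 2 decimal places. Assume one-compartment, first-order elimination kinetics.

C₀ per dose = Dose / Vd = 1680 / 339 = 4.956 mg/L
k = ln2 / t½ = 0.693147 / 32.5 = 0.02133 h⁻¹
Fraction remaining after one interval: r = e^(−kτ) = e^(−0.02133 × 28.5) = 0.5445
Before dose 4, 3 doses have been given (aged 1τ, 2τ, 3τ).
C_trough = C₀ × (r + r² + … + r^3) = C₀ × r(1−r^3)/(1−r)
        = 4.956 × 0.5445 × (1 − 0.1614) / (1 − 0.5445) = 4.968 mg/L

4.97 mg/L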